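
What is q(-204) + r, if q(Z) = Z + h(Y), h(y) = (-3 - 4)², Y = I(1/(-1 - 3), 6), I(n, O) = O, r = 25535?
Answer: 25380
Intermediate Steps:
Y = 6
h(y) = 49 (h(y) = (-7)² = 49)
q(Z) = 49 + Z (q(Z) = Z + 49 = 49 + Z)
q(-204) + r = (49 - 204) + 25535 = -155 + 25535 = 25380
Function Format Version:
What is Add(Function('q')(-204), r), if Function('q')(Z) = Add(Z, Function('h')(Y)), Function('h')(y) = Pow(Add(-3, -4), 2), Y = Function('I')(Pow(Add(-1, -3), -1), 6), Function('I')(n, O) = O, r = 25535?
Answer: 25380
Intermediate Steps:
Y = 6
Function('h')(y) = 49 (Function('h')(y) = Pow(-7, 2) = 49)
Function('q')(Z) = Add(49, Z) (Function('q')(Z) = Add(Z, 49) = Add(49, Z))
Add(Function('q')(-204), r) = Add(Add(49, -204), 25535) = Add(-155, 25535) = 25380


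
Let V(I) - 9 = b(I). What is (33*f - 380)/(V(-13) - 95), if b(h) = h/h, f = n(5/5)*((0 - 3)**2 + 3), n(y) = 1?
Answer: -16/85 ≈ -0.18824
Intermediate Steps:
f = 12 (f = 1*((0 - 3)**2 + 3) = 1*((-3)**2 + 3) = 1*(9 + 3) = 1*12 = 12)
b(h) = 1
V(I) = 10 (V(I) = 9 + 1 = 10)
(33*f - 380)/(V(-13) - 95) = (33*12 - 380)/(10 - 95) = (396 - 380)/(-85) = 16*(-1/85) = -16/85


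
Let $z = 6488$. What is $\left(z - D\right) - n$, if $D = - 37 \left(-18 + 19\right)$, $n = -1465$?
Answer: $7990$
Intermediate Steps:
$D = -37$ ($D = \left(-37\right) 1 = -37$)
$\left(z - D\right) - n = \left(6488 - -37\right) - -1465 = \left(6488 + 37\right) + 1465 = 6525 + 1465 = 7990$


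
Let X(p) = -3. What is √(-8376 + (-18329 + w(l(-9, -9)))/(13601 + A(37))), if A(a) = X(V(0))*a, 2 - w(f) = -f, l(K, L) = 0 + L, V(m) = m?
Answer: 2*I*√95282041890/6745 ≈ 91.528*I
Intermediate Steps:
l(K, L) = L
w(f) = 2 + f (w(f) = 2 - (-1)*f = 2 + f)
A(a) = -3*a
√(-8376 + (-18329 + w(l(-9, -9)))/(13601 + A(37))) = √(-8376 + (-18329 + (2 - 9))/(13601 - 3*37)) = √(-8376 + (-18329 - 7)/(13601 - 111)) = √(-8376 - 18336/13490) = √(-8376 - 18336*1/13490) = √(-8376 - 9168/6745) = √(-56505288/6745) = 2*I*√95282041890/6745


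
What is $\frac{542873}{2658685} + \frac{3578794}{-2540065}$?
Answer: $- \frac{1627190643829}{1350646542905} \approx -1.2048$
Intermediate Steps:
$\frac{542873}{2658685} + \frac{3578794}{-2540065} = 542873 \cdot \frac{1}{2658685} + 3578794 \left(- \frac{1}{2540065}\right) = \frac{542873}{2658685} - \frac{3578794}{2540065} = - \frac{1627190643829}{1350646542905}$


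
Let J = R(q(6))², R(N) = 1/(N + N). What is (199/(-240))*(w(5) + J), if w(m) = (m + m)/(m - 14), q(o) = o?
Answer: 10547/11520 ≈ 0.91554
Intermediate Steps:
R(N) = 1/(2*N)
J = 1/144 (J = ((½)/6)² = ((½)*(⅙))² = (1/12)² = 1/144 ≈ 0.0069444)
w(m) = 2*m/(-14 + m) (w(m) = (2*m)/(-14 + m) = 2*m/(-14 + m))
(199/(-240))*(w(5) + J) = (199/(-240))*(2*5/(-14 + 5) + 1/144) = (199*(-1/240))*(2*5/(-9) + 1/144) = -199*(2*5*(-⅑) + 1/144)/240 = -199*(-10/9 + 1/144)/240 = -199/240*(-53/48) = 10547/11520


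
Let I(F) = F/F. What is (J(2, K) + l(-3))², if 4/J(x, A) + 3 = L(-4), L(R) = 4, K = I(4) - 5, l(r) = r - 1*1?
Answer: 0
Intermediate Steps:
I(F) = 1
l(r) = -1 + r (l(r) = r - 1 = -1 + r)
K = -4 (K = 1 - 5 = -4)
J(x, A) = 4 (J(x, A) = 4/(-3 + 4) = 4/1 = 4*1 = 4)
(J(2, K) + l(-3))² = (4 + (-1 - 3))² = (4 - 4)² = 0² = 0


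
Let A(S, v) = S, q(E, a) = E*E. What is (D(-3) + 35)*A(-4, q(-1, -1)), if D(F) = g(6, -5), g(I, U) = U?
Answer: -120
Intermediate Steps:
q(E, a) = E²
D(F) = -5
(D(-3) + 35)*A(-4, q(-1, -1)) = (-5 + 35)*(-4) = 30*(-4) = -120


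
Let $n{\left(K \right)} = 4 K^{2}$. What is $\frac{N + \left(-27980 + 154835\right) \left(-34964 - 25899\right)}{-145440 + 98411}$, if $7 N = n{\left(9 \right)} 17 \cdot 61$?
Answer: $\frac{54045095067}{329203} \approx 1.6417 \cdot 10^{5}$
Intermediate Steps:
$N = \frac{335988}{7}$ ($N = \frac{4 \cdot 9^{2} \cdot 17 \cdot 61}{7} = \frac{4 \cdot 81 \cdot 17 \cdot 61}{7} = \frac{324 \cdot 17 \cdot 61}{7} = \frac{5508 \cdot 61}{7} = \frac{1}{7} \cdot 335988 = \frac{335988}{7} \approx 47998.0$)
$\frac{N + \left(-27980 + 154835\right) \left(-34964 - 25899\right)}{-145440 + 98411} = \frac{\frac{335988}{7} + \left(-27980 + 154835\right) \left(-34964 - 25899\right)}{-145440 + 98411} = \frac{\frac{335988}{7} + 126855 \left(-60863\right)}{-47029} = \left(\frac{335988}{7} - 7720775865\right) \left(- \frac{1}{47029}\right) = \left(- \frac{54045095067}{7}\right) \left(- \frac{1}{47029}\right) = \frac{54045095067}{329203}$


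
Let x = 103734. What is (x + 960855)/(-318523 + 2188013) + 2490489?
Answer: 4655945345199/1869490 ≈ 2.4905e+6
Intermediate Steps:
(x + 960855)/(-318523 + 2188013) + 2490489 = (103734 + 960855)/(-318523 + 2188013) + 2490489 = 1064589/1869490 + 2490489 = 4655945345199/1869490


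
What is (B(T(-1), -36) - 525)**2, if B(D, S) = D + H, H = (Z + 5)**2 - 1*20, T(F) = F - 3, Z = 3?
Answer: 235225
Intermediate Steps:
T(F) = -3 + F
H = 44 (H = (3 + 5)**2 - 1*20 = 8**2 - 20 = 64 - 20 = 44)
B(D, S) = 44 + D (B(D, S) = D + 44 = 44 + D)
(B(T(-1), -36) - 525)**2 = ((44 + (-3 - 1)) - 525)**2 = ((44 - 4) - 525)**2 = (40 - 525)**2 = (-485)**2 = 235225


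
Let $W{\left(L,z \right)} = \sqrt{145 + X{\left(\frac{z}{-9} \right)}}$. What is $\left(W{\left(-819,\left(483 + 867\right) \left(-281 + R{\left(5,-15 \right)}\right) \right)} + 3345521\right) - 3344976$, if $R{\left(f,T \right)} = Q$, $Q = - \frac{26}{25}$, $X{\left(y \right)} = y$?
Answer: $545 + \sqrt{42451} \approx 751.04$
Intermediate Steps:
$Q = - \frac{26}{25}$ ($Q = \left(-26\right) \frac{1}{25} = - \frac{26}{25} \approx -1.04$)
$R{\left(f,T \right)} = - \frac{26}{25}$
$W{\left(L,z \right)} = \sqrt{145 - \frac{z}{9}}$ ($W{\left(L,z \right)} = \sqrt{145 + \frac{z}{-9}} = \sqrt{145 + z \left(- \frac{1}{9}\right)} = \sqrt{145 - \frac{z}{9}}$)
$\left(W{\left(-819,\left(483 + 867\right) \left(-281 + R{\left(5,-15 \right)}\right) \right)} + 3345521\right) - 3344976 = \left(\frac{\sqrt{1305 - \left(483 + 867\right) \left(-281 - \frac{26}{25}\right)}}{3} + 3345521\right) - 3344976 = \left(\frac{\sqrt{1305 - 1350 \left(- \frac{7051}{25}\right)}}{3} + 3345521\right) - 3344976 = \left(\frac{\sqrt{1305 - -380754}}{3} + 3345521\right) - 3344976 = \left(\frac{\sqrt{1305 + 380754}}{3} + 3345521\right) - 3344976 = \left(\frac{\sqrt{382059}}{3} + 3345521\right) - 3344976 = \left(\frac{3 \sqrt{42451}}{3} + 3345521\right) - 3344976 = \left(\sqrt{42451} + 3345521\right) - 3344976 = \left(3345521 + \sqrt{42451}\right) - 3344976 = 545 + \sqrt{42451}$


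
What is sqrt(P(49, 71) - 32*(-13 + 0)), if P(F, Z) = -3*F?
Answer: sqrt(269) ≈ 16.401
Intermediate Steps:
sqrt(P(49, 71) - 32*(-13 + 0)) = sqrt(-3*49 - 32*(-13 + 0)) = sqrt(-147 - 32*(-13)) = sqrt(-147 + 416) = sqrt(269)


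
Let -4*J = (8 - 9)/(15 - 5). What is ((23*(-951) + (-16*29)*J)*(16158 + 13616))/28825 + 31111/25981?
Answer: -84640585331487/3744511625 ≈ -22604.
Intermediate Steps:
J = 1/40 (J = -(8 - 9)/(4*(15 - 5)) = -(-1)/(4*10) = -¼*(-⅒) = 1/40 ≈ 0.025000)
((23*(-951) + (-16*29)*J)*(16158 + 13616))/28825 + 31111/25981 = ((23*(-951) - 16*29*(1/40))*(16158 + 13616))/28825 + 31111/25981 = ((-21873 - 464*1/40)*29774)*(1/28825) + 31111*(1/25981) = ((-21873 - 58/5)*29774)*(1/28825) + 31111/25981 = -109423/5*29774*(1/28825) + 31111/25981 = -3257960402/5*1/28825 + 31111/25981 = -3257960402/144125 + 31111/25981 = -84640585331487/3744511625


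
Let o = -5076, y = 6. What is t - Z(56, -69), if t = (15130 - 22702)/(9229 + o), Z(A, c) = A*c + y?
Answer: 16014702/4153 ≈ 3856.2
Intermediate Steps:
Z(A, c) = 6 + A*c (Z(A, c) = A*c + 6 = 6 + A*c)
t = -7572/4153 (t = (15130 - 22702)/(9229 - 5076) = -7572/4153 ≈ -1.8233)
t - Z(56, -69) = -7572/4153 - (6 + 56*(-69)) = -7572/4153 - (6 - 3864) = -7572/4153 - 1*(-3858) = -7572/4153 + 3858 = 16014702/4153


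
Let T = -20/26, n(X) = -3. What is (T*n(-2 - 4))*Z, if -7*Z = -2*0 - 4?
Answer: 120/91 ≈ 1.3187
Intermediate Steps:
Z = 4/7 (Z = -(-2*0 - 4)/7 = -(0 - 4)/7 = -1/7*(-4) = 4/7 ≈ 0.57143)
T = -10/13 (T = -20*1/26 = -10/13 ≈ -0.76923)
(T*n(-2 - 4))*Z = -10/13*(-3)*(4/7) = (30/13)*(4/7) = 120/91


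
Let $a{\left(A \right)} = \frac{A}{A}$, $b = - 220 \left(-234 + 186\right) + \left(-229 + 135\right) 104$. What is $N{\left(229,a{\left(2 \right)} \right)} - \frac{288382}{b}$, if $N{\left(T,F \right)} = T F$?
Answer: $- \frac{54423}{392} \approx -138.83$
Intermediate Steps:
$b = 784$ ($b = \left(-220\right) \left(-48\right) - 9776 = 10560 - 9776 = 784$)
$a{\left(A \right)} = 1$
$N{\left(T,F \right)} = F T$
$N{\left(229,a{\left(2 \right)} \right)} - \frac{288382}{b} = 1 \cdot 229 - \frac{288382}{784} = 229 - 288382 \cdot \frac{1}{784} = 229 - \frac{144191}{392} = - \frac{54423}{392}$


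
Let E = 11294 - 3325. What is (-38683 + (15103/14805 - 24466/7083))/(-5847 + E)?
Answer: -75124114819/4120759545 ≈ -18.231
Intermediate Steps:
E = 7969
(-38683 + (15103/14805 - 24466/7083))/(-5847 + E) = (-38683 + (15103/14805 - 24466/7083))/(-5847 + 7969) = (-38683 + (15103*(1/14805) - 24466*1/7083))/2122 = (-38683 + (15103/14805 - 24466/7083))*(1/2122) = (-38683 - 9453503/3883845)*(1/2122) = -150248229638/3883845*1/2122 = -75124114819/4120759545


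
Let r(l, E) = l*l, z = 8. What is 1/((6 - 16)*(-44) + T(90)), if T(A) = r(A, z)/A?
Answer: 1/530 ≈ 0.0018868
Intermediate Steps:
r(l, E) = l²
T(A) = A (T(A) = A²/A = A)
1/((6 - 16)*(-44) + T(90)) = 1/((6 - 16)*(-44) + 90) = 1/(-10*(-44) + 90) = 1/(440 + 90) = 1/530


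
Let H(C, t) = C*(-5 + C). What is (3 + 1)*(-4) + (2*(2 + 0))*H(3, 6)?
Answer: -40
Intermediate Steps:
(3 + 1)*(-4) + (2*(2 + 0))*H(3, 6) = (3 + 1)*(-4) + (2*(2 + 0))*(3*(-5 + 3)) = 4*(-4) + (2*2)*(3*(-2)) = -16 + 4*(-6) = -16 - 24 = -40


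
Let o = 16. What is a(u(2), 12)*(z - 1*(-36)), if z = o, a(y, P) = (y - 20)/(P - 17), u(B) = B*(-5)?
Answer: 312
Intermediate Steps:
u(B) = -5*B
a(y, P) = (-20 + y)/(-17 + P)
z = 16
a(u(2), 12)*(z - 1*(-36)) = ((-20 - 5*2)/(-17 + 12))*(16 - 1*(-36)) = ((-20 - 10)/(-5))*(16 + 36) = -⅕*(-30)*52 = 6*52 = 312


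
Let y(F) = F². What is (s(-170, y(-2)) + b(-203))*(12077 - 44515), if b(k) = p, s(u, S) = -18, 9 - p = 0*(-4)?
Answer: 291942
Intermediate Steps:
p = 9 (p = 9 - 0*(-4) = 9 - 1*0 = 9 + 0 = 9)
b(k) = 9
(s(-170, y(-2)) + b(-203))*(12077 - 44515) = (-18 + 9)*(12077 - 44515) = -9*(-32438) = 291942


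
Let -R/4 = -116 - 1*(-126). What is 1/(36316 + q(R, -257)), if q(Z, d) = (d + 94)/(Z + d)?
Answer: 297/10786015 ≈ 2.7536e-5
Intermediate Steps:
R = -40 (R = -4*(-116 - 1*(-126)) = -4*(-116 + 126) = -4*10 = -40)
q(Z, d) = (94 + d)/(Z + d)
1/(36316 + q(R, -257)) = 1/(36316 + (94 - 257)/(-40 - 257)) = 1/(36316 - 163/(-297)) = 1/(36316 - 1/297*(-163)) = 1/(36316 + 163/297) = 1/(10786015/297) = 297/10786015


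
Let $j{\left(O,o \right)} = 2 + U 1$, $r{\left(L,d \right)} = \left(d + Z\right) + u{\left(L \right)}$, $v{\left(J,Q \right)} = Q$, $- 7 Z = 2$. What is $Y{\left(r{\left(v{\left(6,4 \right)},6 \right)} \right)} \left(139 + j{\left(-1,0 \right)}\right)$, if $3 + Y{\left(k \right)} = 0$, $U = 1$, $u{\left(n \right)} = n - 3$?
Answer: $-426$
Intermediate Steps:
$u{\left(n \right)} = -3 + n$ ($u{\left(n \right)} = n - 3 = -3 + n$)
$Z = - \frac{2}{7}$ ($Z = \left(- \frac{1}{7}\right) 2 = - \frac{2}{7} \approx -0.28571$)
$r{\left(L,d \right)} = - \frac{23}{7} + L + d$ ($r{\left(L,d \right)} = \left(d - \frac{2}{7}\right) + \left(-3 + L\right) = \left(- \frac{2}{7} + d\right) + \left(-3 + L\right) = - \frac{23}{7} + L + d$)
$Y{\left(k \right)} = -3$ ($Y{\left(k \right)} = -3 + 0 = -3$)
$j{\left(O,o \right)} = 3$ ($j{\left(O,o \right)} = 2 + 1 \cdot 1 = 2 + 1 = 3$)
$Y{\left(r{\left(v{\left(6,4 \right)},6 \right)} \right)} \left(139 + j{\left(-1,0 \right)}\right) = - 3 \left(139 + 3\right) = \left(-3\right) 142 = -426$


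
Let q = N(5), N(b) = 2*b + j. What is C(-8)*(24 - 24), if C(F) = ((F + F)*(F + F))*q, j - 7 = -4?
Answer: 0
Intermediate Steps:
j = 3 (j = 7 - 4 = 3)
N(b) = 3 + 2*b (N(b) = 2*b + 3 = 3 + 2*b)
q = 13 (q = 3 + 2*5 = 3 + 10 = 13)
C(F) = 52*F² (C(F) = ((F + F)*(F + F))*13 = ((2*F)*(2*F))*13 = (4*F²)*13 = 52*F²)
C(-8)*(24 - 24) = (52*(-8)²)*(24 - 24) = (52*64)*0 = 3328*0 = 0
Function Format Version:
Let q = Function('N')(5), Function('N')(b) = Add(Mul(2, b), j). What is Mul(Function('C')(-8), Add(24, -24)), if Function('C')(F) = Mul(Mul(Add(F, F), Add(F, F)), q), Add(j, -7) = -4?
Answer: 0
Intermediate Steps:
j = 3 (j = Add(7, -4) = 3)
Function('N')(b) = Add(3, Mul(2, b)) (Function('N')(b) = Add(Mul(2, b), 3) = Add(3, Mul(2, b)))
q = 13 (q = Add(3, Mul(2, 5)) = Add(3, 10) = 13)
Function('C')(F) = Mul(52, Pow(F, 2)) (Function('C')(F) = Mul(Mul(Add(F, F), Add(F, F)), 13) = Mul(Mul(Mul(2, F), Mul(2, F)), 13) = Mul(Mul(4, Pow(F, 2)), 13) = Mul(52, Pow(F, 2)))
Mul(Function('C')(-8), Add(24, -24)) = Mul(Mul(52, Pow(-8, 2)), Add(24, -24)) = Mul(Mul(52, 64), 0) = Mul(3328, 0) = 0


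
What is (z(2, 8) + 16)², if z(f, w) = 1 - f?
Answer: 225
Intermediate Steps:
(z(2, 8) + 16)² = ((1 - 1*2) + 16)² = ((1 - 2) + 16)² = (-1 + 16)² = 15² = 225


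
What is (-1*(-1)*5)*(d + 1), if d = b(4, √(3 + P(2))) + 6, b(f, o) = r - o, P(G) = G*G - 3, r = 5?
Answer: 50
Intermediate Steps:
P(G) = -3 + G² (P(G) = G² - 3 = -3 + G²)
b(f, o) = 5 - o
d = 9 (d = (5 - √(3 + (-3 + 2²))) + 6 = (5 - √(3 + (-3 + 4))) + 6 = (5 - √(3 + 1)) + 6 = (5 - √4) + 6 = (5 - 1*2) + 6 = (5 - 2) + 6 = 3 + 6 = 9)
(-1*(-1)*5)*(d + 1) = (-1*(-1)*5)*(9 + 1) = (1*5)*10 = 5*10 = 50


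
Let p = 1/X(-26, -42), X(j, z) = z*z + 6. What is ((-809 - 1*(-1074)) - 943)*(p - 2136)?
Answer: 427221247/295 ≈ 1.4482e+6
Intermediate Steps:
X(j, z) = 6 + z**2 (X(j, z) = z**2 + 6 = 6 + z**2)
p = 1/1770 (p = 1/(6 + (-42)**2) = 1/(6 + 1764) = 1/1770 ≈ 0.00056497)
((-809 - 1*(-1074)) - 943)*(p - 2136) = ((-809 - 1*(-1074)) - 943)*(1/1770 - 2136) = ((-809 + 1074) - 943)*(-3780719/1770) = (265 - 943)*(-3780719/1770) = -678*(-3780719/1770) = 427221247/295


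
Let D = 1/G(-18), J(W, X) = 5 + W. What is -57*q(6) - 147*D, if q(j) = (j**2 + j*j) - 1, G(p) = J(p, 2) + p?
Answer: -125310/31 ≈ -4042.3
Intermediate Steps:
G(p) = 5 + 2*p (G(p) = (5 + p) + p = 5 + 2*p)
q(j) = -1 + 2*j**2 (q(j) = (j**2 + j**2) - 1 = 2*j**2 - 1 = -1 + 2*j**2)
D = -1/31 (D = 1/(5 + 2*(-18)) = 1/(5 - 36) = 1/(-31) = -1/31 ≈ -0.032258)
-57*q(6) - 147*D = -57*(-1 + 2*6**2) - 147*(-1/31) = -57*(-1 + 2*36) + 147/31 = -57*(-1 + 72) + 147/31 = -57*71 + 147/31 = -4047 + 147/31 = -125310/31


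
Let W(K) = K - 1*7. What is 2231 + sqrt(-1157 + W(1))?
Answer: 2231 + I*sqrt(1163) ≈ 2231.0 + 34.103*I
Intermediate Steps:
W(K) = -7 + K (W(K) = K - 7 = -7 + K)
2231 + sqrt(-1157 + W(1)) = 2231 + sqrt(-1157 + (-7 + 1)) = 2231 + sqrt(-1157 - 6) = 2231 + sqrt(-1163) = 2231 + I*sqrt(1163)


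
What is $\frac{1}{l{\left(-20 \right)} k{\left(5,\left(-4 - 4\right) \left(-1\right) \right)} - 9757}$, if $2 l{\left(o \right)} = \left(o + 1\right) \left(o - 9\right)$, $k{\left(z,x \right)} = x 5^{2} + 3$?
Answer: $\frac{2}{92339} \approx 2.1659 \cdot 10^{-5}$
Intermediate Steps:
$k{\left(z,x \right)} = 3 + 25 x$ ($k{\left(z,x \right)} = x 25 + 3 = 25 x + 3 = 3 + 25 x$)
$l{\left(o \right)} = \frac{\left(1 + o\right) \left(-9 + o\right)}{2}$ ($l{\left(o \right)} = \frac{\left(o + 1\right) \left(o - 9\right)}{2} = \frac{\left(1 + o\right) \left(-9 + o\right)}{2}$)
$\frac{1}{l{\left(-20 \right)} k{\left(5,\left(-4 - 4\right) \left(-1\right) \right)} - 9757} = \frac{1}{\left(- \frac{9}{2} + \frac{\left(-20\right)^{2}}{2} - -80\right) \left(3 + 25 \left(-4 - 4\right) \left(-1\right)\right) - 9757} = \frac{1}{\left(- \frac{9}{2} + \frac{1}{2} \cdot 400 + 80\right) \left(3 + 25 \left(\left(-8\right) \left(-1\right)\right)\right) - 9757} = \frac{1}{\left(- \frac{9}{2} + 200 + 80\right) \left(3 + 25 \cdot 8\right) - 9757} = \frac{1}{\frac{551 \left(3 + 200\right)}{2} - 9757} = \frac{1}{\frac{551}{2} \cdot 203 - 9757} = \frac{1}{\frac{111853}{2} - 9757} = \frac{1}{\frac{92339}{2}} = \frac{2}{92339}$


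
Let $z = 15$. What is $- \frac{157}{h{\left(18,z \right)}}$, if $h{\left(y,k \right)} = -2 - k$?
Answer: $\frac{157}{17} \approx 9.2353$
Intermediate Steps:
$- \frac{157}{h{\left(18,z \right)}} = - \frac{157}{-2 - 15} = - \frac{157}{-17} = \left(-157\right) \left(- \frac{1}{17}\right) = \frac{157}{17}$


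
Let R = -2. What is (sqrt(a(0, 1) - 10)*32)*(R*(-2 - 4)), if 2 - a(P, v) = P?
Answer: 768*I*sqrt(2) ≈ 1086.1*I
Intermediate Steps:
a(P, v) = 2 - P
(sqrt(a(0, 1) - 10)*32)*(R*(-2 - 4)) = (sqrt((2 - 1*0) - 10)*32)*(-2*(-2 - 4)) = (sqrt((2 + 0) - 10)*32)*(-2*(-6)) = (sqrt(2 - 10)*32)*12 = (sqrt(-8)*32)*12 = ((2*I*sqrt(2))*32)*12 = (64*I*sqrt(2))*12 = 768*I*sqrt(2)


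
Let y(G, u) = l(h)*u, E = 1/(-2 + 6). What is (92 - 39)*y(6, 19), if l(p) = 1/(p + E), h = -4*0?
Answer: 4028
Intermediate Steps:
E = ¼ (E = 1/4 = ¼ ≈ 0.25000)
h = 0
l(p) = 1/(¼ + p) (l(p) = 1/(p + ¼) = 1/(¼ + p))
y(G, u) = 4*u (y(G, u) = (4/(1 + 4*0))*u = (4/(1 + 0))*u = (4/1)*u = (4*1)*u = 4*u)
(92 - 39)*y(6, 19) = (92 - 39)*(4*19) = 53*76 = 4028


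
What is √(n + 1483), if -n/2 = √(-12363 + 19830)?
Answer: √(1483 - 2*√7467) ≈ 36.196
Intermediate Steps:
n = -2*√7467 (n = -2*√(-12363 + 19830) = -2*√7467 ≈ -172.82)
√(n + 1483) = √(-2*√7467 + 1483) = √(1483 - 2*√7467)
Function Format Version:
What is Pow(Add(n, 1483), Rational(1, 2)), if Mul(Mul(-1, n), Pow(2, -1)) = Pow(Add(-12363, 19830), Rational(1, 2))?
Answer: Pow(Add(1483, Mul(-2, Pow(7467, Rational(1, 2)))), Rational(1, 2)) ≈ 36.196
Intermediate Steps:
n = Mul(-2, Pow(7467, Rational(1, 2))) (n = Mul(-2, Pow(Add(-12363, 19830), Rational(1, 2))) = Mul(-2, Pow(7467, Rational(1, 2))) ≈ -172.82)
Pow(Add(n, 1483), Rational(1, 2)) = Pow(Add(Mul(-2, Pow(7467, Rational(1, 2))), 1483), Rational(1, 2)) = Pow(Add(1483, Mul(-2, Pow(7467, Rational(1, 2)))), Rational(1, 2))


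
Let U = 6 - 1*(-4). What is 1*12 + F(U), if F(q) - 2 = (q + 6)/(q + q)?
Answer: 74/5 ≈ 14.800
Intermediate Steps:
U = 10 (U = 6 + 4 = 10)
F(q) = 2 + (6 + q)/(2*q) (F(q) = 2 + (q + 6)/(q + q) = 2 + (6 + q)/((2*q)) = 2 + (6 + q)*(1/(2*q)) = 2 + (6 + q)/(2*q))
1*12 + F(U) = 1*12 + (5/2 + 3/10) = 12 + (5/2 + 3*(1/10)) = 12 + (5/2 + 3/10) = 12 + 14/5 = 74/5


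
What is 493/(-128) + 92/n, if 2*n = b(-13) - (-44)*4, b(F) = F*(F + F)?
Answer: -114925/32896 ≈ -3.4936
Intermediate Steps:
b(F) = 2*F² (b(F) = F*(2*F) = 2*F²)
n = 257 (n = (2*(-13)² - (-44)*4)/2 = (2*169 - 1*(-176))/2 = (338 + 176)/2 = (½)*514 = 257)
493/(-128) + 92/n = 493/(-128) + 92/257 = 493*(-1/128) + 92*(1/257) = -493/128 + 92/257 = -114925/32896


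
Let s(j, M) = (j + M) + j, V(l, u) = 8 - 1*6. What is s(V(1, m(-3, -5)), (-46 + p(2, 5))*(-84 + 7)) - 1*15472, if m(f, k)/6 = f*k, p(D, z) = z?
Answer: -12311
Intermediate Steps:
m(f, k) = 6*f*k (m(f, k) = 6*(f*k) = 6*f*k)
V(l, u) = 2 (V(l, u) = 8 - 6 = 2)
s(j, M) = M + 2*j (s(j, M) = (M + j) + j = M + 2*j)
s(V(1, m(-3, -5)), (-46 + p(2, 5))*(-84 + 7)) - 1*15472 = ((-46 + 5)*(-84 + 7) + 2*2) - 1*15472 = (-41*(-77) + 4) - 15472 = (3157 + 4) - 15472 = 3161 - 15472 = -12311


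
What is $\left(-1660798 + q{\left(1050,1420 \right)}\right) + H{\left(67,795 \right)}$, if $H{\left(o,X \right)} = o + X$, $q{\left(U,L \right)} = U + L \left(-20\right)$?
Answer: $-1687286$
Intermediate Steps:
$q{\left(U,L \right)} = U - 20 L$
$H{\left(o,X \right)} = X + o$
$\left(-1660798 + q{\left(1050,1420 \right)}\right) + H{\left(67,795 \right)} = \left(-1660798 + \left(1050 - 28400\right)\right) + \left(795 + 67\right) = \left(-1660798 + \left(1050 - 28400\right)\right) + 862 = \left(-1660798 - 27350\right) + 862 = -1688148 + 862 = -1687286$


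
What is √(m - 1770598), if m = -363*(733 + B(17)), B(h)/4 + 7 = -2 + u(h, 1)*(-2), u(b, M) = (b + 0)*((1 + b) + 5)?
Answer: I*√888145 ≈ 942.41*I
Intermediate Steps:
u(b, M) = b*(6 + b)
B(h) = -36 - 8*h*(6 + h) (B(h) = -28 + 4*(-2 + (h*(6 + h))*(-2)) = -28 + 4*(-2 - 2*h*(6 + h)) = -28 + (-8 - 8*h*(6 + h)) = -36 - 8*h*(6 + h))
m = 882453 (m = -363*(733 + (-36 - 8*17*(6 + 17))) = -363*(733 + (-36 - 8*17*23)) = -363*(733 + (-36 - 3128)) = -363*(733 - 3164) = -363*(-2431) = 882453)
√(m - 1770598) = √(882453 - 1770598) = √(-888145) = I*√888145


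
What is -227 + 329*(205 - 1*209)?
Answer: -1543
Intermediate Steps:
-227 + 329*(205 - 1*209) = -227 + 329*(205 - 209) = -227 + 329*(-4) = -227 - 1316 = -1543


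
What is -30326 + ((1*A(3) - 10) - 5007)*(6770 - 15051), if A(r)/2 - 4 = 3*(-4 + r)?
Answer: 41498889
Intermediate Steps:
A(r) = -16 + 6*r (A(r) = 8 + 2*(3*(-4 + r)) = 8 + 2*(-12 + 3*r) = 8 + (-24 + 6*r) = -16 + 6*r)
-30326 + ((1*A(3) - 10) - 5007)*(6770 - 15051) = -30326 + ((1*(-16 + 6*3) - 10) - 5007)*(6770 - 15051) = -30326 + ((1*(-16 + 18) - 10) - 5007)*(-8281) = -30326 + ((1*2 - 10) - 5007)*(-8281) = -30326 + ((2 - 10) - 5007)*(-8281) = -30326 + (-8 - 5007)*(-8281) = -30326 - 5015*(-8281) = -30326 + 41529215 = 41498889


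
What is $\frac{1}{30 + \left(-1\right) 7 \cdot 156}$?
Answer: $- \frac{1}{1062} \approx -0.00094162$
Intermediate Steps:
$\frac{1}{30 + \left(-1\right) 7 \cdot 156} = \frac{1}{30 - 1092} = \frac{1}{-1062} = - \frac{1}{1062}$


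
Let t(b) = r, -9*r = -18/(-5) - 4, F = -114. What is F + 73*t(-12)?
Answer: -4984/45 ≈ -110.76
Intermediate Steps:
r = 2/45 (r = -(-18/(-5) - 4)/9 = -(-18*(-1)/5 - 4)/9 = -(-3*(-6/5) - 4)/9 = -(18/5 - 4)/9 = -⅑*(-⅖) = 2/45 ≈ 0.044444)
t(b) = 2/45
F + 73*t(-12) = -114 + 73*(2/45) = -114 + 146/45 = -4984/45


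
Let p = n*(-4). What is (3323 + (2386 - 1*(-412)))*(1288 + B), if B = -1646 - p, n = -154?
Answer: -5961854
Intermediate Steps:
p = 616 (p = -154*(-4) = 616)
B = -2262 (B = -1646 - 1*616 = -1646 - 616 = -2262)
(3323 + (2386 - 1*(-412)))*(1288 + B) = (3323 + (2386 - 1*(-412)))*(1288 - 2262) = (3323 + (2386 + 412))*(-974) = (3323 + 2798)*(-974) = 6121*(-974) = -5961854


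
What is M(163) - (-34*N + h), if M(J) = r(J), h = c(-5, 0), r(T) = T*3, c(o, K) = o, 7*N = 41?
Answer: 4852/7 ≈ 693.14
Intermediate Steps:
N = 41/7 (N = (⅐)*41 = 41/7 ≈ 5.8571)
r(T) = 3*T
h = -5
M(J) = 3*J
M(163) - (-34*N + h) = 3*163 - (-34*41/7 - 5) = 489 - (-1394/7 - 5) = 489 - 1*(-1429/7) = 489 + 1429/7 = 4852/7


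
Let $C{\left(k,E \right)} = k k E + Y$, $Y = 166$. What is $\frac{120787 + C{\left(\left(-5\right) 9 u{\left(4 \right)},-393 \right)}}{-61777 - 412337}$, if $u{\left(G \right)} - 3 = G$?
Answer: $\frac{19437236}{237057} \approx 81.994$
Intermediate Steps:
$u{\left(G \right)} = 3 + G$
$C{\left(k,E \right)} = 166 + E k^{2}$ ($C{\left(k,E \right)} = k k E + 166 = k^{2} E + 166 = E k^{2} + 166 = 166 + E k^{2}$)
$\frac{120787 + C{\left(\left(-5\right) 9 u{\left(4 \right)},-393 \right)}}{-61777 - 412337} = \frac{120787 + \left(166 - 393 \left(\left(-5\right) 9 \left(3 + 4\right)\right)^{2}\right)}{-61777 - 412337} = \frac{120787 + \left(166 - 393 \left(\left(-45\right) 7\right)^{2}\right)}{-474114} = \left(120787 + \left(166 - 393 \left(-315\right)^{2}\right)\right) \left(- \frac{1}{474114}\right) = \left(120787 + \left(166 - 38995425\right)\right) \left(- \frac{1}{474114}\right) = \left(120787 - 38995259\right) \left(- \frac{1}{474114}\right) = \left(-38874472\right) \left(- \frac{1}{474114}\right) = \frac{19437236}{237057}$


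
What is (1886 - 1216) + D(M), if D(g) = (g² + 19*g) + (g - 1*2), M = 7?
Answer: 857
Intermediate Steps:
D(g) = -2 + g² + 20*g (D(g) = (g² + 19*g) + (g - 2) = (g² + 19*g) + (-2 + g) = -2 + g² + 20*g)
(1886 - 1216) + D(M) = (1886 - 1216) + (-2 + 7² + 20*7) = 670 + (-2 + 49 + 140) = 670 + 187 = 857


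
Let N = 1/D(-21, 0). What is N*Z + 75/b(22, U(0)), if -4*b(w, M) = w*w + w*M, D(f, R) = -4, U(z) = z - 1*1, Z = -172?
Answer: 3261/77 ≈ 42.351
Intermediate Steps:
U(z) = -1 + z (U(z) = z - 1 = -1 + z)
b(w, M) = -w**2/4 - M*w/4 (b(w, M) = -(w*w + w*M)/4 = -(w**2 + M*w)/4 = -w**2/4 - M*w/4)
N = -1/4 (N = 1/(-4) = -1/4 ≈ -0.25000)
N*Z + 75/b(22, U(0)) = -1/4*(-172) + 75/((-1/4*22*((-1 + 0) + 22))) = 43 + 75/((-1/4*22*(-1 + 22))) = 43 + 75/((-1/4*22*21)) = 43 + 75/(-231/2) = 43 + 75*(-2/231) = 43 - 50/77 = 3261/77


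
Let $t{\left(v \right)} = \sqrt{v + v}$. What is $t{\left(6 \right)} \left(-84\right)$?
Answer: $- 168 \sqrt{3} \approx -290.98$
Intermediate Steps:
$t{\left(v \right)} = \sqrt{2} \sqrt{v}$ ($t{\left(v \right)} = \sqrt{2 v} = \sqrt{2} \sqrt{v}$)
$t{\left(6 \right)} \left(-84\right) = \sqrt{2} \sqrt{6} \left(-84\right) = 2 \sqrt{3} \left(-84\right) = - 168 \sqrt{3}$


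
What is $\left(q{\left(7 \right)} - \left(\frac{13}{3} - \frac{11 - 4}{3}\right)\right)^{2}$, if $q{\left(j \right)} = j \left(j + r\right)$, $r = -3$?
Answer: $676$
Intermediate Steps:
$q{\left(j \right)} = j \left(-3 + j\right)$ ($q{\left(j \right)} = j \left(j - 3\right) = j \left(-3 + j\right)$)
$\left(q{\left(7 \right)} - \left(\frac{13}{3} - \frac{11 - 4}{3}\right)\right)^{2} = \left(7 \left(-3 + 7\right) - \left(\frac{13}{3} - \frac{11 - 4}{3}\right)\right)^{2} = \left(7 \cdot 4 + \left(7 \cdot \frac{1}{3} - \frac{13}{3}\right)\right)^{2} = \left(28 + \left(\frac{7}{3} - \frac{13}{3}\right)\right)^{2} = \left(28 - 2\right)^{2} = 26^{2} = 676$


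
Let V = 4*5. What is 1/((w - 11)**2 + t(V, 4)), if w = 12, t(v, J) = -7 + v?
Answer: 1/14 ≈ 0.071429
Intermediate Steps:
V = 20
1/((w - 11)**2 + t(V, 4)) = 1/((12 - 11)**2 + (-7 + 20)) = 1/(1**2 + 13) = 1/(1 + 13) = 1/14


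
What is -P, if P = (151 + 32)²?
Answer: -33489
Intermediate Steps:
P = 33489 (P = 183² = 33489)
-P = -1*33489 = -33489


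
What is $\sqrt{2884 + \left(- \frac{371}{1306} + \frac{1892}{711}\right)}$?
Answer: $\frac{\sqrt{276526079368610}}{309522} \approx 53.725$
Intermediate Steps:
$\sqrt{2884 + \left(- \frac{371}{1306} + \frac{1892}{711}\right)} = \sqrt{2884 + \frac{2207171}{928566}} = \sqrt{\frac{2680191515}{928566}} = \frac{\sqrt{276526079368610}}{309522}$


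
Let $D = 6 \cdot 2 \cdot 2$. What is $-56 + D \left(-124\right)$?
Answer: $-3032$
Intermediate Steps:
$D = 24$ ($D = 12 \cdot 2 = 24$)
$-56 + D \left(-124\right) = -56 + 24 \left(-124\right) = -56 - 2976 = -3032$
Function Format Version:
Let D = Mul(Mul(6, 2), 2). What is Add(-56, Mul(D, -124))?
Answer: -3032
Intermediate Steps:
D = 24 (D = Mul(12, 2) = 24)
Add(-56, Mul(D, -124)) = Add(-56, Mul(24, -124)) = Add(-56, -2976) = -3032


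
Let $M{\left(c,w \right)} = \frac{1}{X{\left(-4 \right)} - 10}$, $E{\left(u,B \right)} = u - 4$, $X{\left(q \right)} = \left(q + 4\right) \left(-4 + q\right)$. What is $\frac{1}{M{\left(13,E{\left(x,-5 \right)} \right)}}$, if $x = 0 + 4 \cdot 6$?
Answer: $-10$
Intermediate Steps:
$X{\left(q \right)} = \left(-4 + q\right) \left(4 + q\right)$ ($X{\left(q \right)} = \left(4 + q\right) \left(-4 + q\right) = \left(-4 + q\right) \left(4 + q\right)$)
$x = 24$ ($x = 0 + 24 = 24$)
$E{\left(u,B \right)} = -4 + u$ ($E{\left(u,B \right)} = u - 4 = -4 + u$)
$M{\left(c,w \right)} = - \frac{1}{10}$ ($M{\left(c,w \right)} = \frac{1}{\left(-16 + \left(-4\right)^{2}\right) - 10} = \frac{1}{\left(-16 + 16\right) - 10} = \frac{1}{0 - 10} = \frac{1}{-10} = - \frac{1}{10}$)
$\frac{1}{M{\left(13,E{\left(x,-5 \right)} \right)}} = \frac{1}{- \frac{1}{10}} = -10$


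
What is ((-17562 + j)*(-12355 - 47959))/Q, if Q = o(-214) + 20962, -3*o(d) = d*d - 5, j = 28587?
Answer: -398977110/3419 ≈ -1.1669e+5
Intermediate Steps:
o(d) = 5/3 - d²/3 (o(d) = -(d*d - 5)/3 = -(d² - 5)/3 = -(-5 + d²)/3 = 5/3 - d²/3)
Q = 17095/3 (Q = (5/3 - ⅓*(-214)²) + 20962 = (5/3 - ⅓*45796) + 20962 = (5/3 - 45796/3) + 20962 = -45791/3 + 20962 = 17095/3 ≈ 5698.3)
((-17562 + j)*(-12355 - 47959))/Q = ((-17562 + 28587)*(-12355 - 47959))/(17095/3) = (11025*(-60314))*(3/17095) = -664961850*3/17095 = -398977110/3419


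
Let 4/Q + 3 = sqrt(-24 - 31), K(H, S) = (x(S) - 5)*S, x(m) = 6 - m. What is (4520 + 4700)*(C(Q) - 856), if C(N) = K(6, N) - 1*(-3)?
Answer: -251671425/32 - 25355*I*sqrt(55)/32 ≈ -7.8647e+6 - 5876.2*I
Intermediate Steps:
K(H, S) = S*(1 - S) (K(H, S) = ((6 - S) - 5)*S = (1 - S)*S = S*(1 - S))
Q = 4/(-3 + I*sqrt(55)) (Q = 4/(-3 + sqrt(-24 - 31)) = 4/(-3 + sqrt(-55)) = 4/(-3 + I*sqrt(55)) ≈ -0.1875 - 0.46351*I)
C(N) = 3 + N*(1 - N) (C(N) = N*(1 - N) - 1*(-3) = N*(1 - N) + 3 = 3 + N*(1 - N))
(4520 + 4700)*(C(Q) - 856) = (4520 + 4700)*((3 - (-3/16 - I*sqrt(55)/16)*(-1 + (-3/16 - I*sqrt(55)/16))) - 856) = 9220*((3 - (-3/16 - I*sqrt(55)/16)*(-19/16 - I*sqrt(55)/16)) - 856) = 9220*((3 - (-19/16 - I*sqrt(55)/16)*(-3/16 - I*sqrt(55)/16)) - 856) = 9220*(-853 - (-19/16 - I*sqrt(55)/16)*(-3/16 - I*sqrt(55)/16)) = -7864660 - 9220*(-19/16 - I*sqrt(55)/16)*(-3/16 - I*sqrt(55)/16)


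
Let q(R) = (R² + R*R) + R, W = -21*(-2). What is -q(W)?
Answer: -3570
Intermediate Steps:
W = 42
q(R) = R + 2*R² (q(R) = (R² + R²) + R = 2*R² + R = R + 2*R²)
-q(W) = -42*(1 + 2*42) = -42*(1 + 84) = -42*85 = -1*3570 = -3570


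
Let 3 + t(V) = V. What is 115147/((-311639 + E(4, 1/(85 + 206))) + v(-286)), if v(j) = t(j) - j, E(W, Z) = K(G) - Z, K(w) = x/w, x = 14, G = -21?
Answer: -11169259/30229339 ≈ -0.36948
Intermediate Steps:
t(V) = -3 + V
K(w) = 14/w
E(W, Z) = -⅔ - Z (E(W, Z) = 14/(-21) - Z = 14*(-1/21) - Z = -⅔ - Z)
v(j) = -3 (v(j) = (-3 + j) - j = -3)
115147/((-311639 + E(4, 1/(85 + 206))) + v(-286)) = 115147/((-311639 + (-⅔ - 1/(85 + 206))) - 3) = 115147/((-311639 + (-⅔ - 1/291)) - 3) = 115147/((-311639 - 65/97) - 3) = 115147/(-30229048/97 - 3) = 115147/(-30229339/97) = 115147*(-97/30229339) = -11169259/30229339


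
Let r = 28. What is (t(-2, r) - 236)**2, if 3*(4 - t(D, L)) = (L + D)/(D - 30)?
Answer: 123721129/2304 ≈ 53698.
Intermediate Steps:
t(D, L) = 4 - (D + L)/(3*(-30 + D)) (t(D, L) = 4 - (L + D)/(3*(D - 30)) = 4 - (D + L)/(3*(-30 + D)))
(t(-2, r) - 236)**2 = ((-360 - 1*28 + 11*(-2))/(3*(-30 - 2)) - 236)**2 = ((1/3)*(-360 - 28 - 22)/(-32) - 236)**2 = ((1/3)*(-1/32)*(-410) - 236)**2 = (205/48 - 236)**2 = (-11123/48)**2 = 123721129/2304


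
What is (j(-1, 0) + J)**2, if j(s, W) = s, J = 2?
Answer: 1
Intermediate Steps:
(j(-1, 0) + J)**2 = (-1 + 2)**2 = 1**2 = 1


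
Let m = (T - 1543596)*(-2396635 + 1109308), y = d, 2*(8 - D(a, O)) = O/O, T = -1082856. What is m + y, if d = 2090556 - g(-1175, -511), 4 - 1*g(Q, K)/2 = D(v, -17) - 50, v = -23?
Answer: 3381104664267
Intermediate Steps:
D(a, O) = 15/2 (D(a, O) = 8 - O/(2*O) = 8 - ½*1 = 8 - ½ = 15/2)
g(Q, K) = 93 (g(Q, K) = 8 - 2*(15/2 - 50) = 8 - 2*(-85/2) = 8 + 85 = 93)
d = 2090463 (d = 2090556 - 1*93 = 2090556 - 93 = 2090463)
y = 2090463
m = 3381102573804 (m = (-1082856 - 1543596)*(-2396635 + 1109308) = -2626452*(-1287327) = 3381102573804)
m + y = 3381102573804 + 2090463 = 3381104664267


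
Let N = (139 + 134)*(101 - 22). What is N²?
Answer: 465135489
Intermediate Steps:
N = 21567 (N = 273*79 = 21567)
N² = 21567² = 465135489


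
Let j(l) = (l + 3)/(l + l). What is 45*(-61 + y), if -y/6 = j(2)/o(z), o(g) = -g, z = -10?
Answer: -11115/4 ≈ -2778.8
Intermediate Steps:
j(l) = (3 + l)/(2*l) (j(l) = (3 + l)/((2*l)) = (3 + l)*(1/(2*l)) = (3 + l)/(2*l))
y = -3/4 (y = -6*(1/2)*(3 + 2)/2/((-1*(-10))) = -6*(1/2)*(1/2)*5/10 = -15/(2*10) = -6*1/8 = -3/4 ≈ -0.75000)
45*(-61 + y) = 45*(-61 - 3/4) = 45*(-247/4) = -11115/4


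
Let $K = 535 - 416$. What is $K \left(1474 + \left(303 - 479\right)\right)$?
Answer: $154462$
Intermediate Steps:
$K = 119$ ($K = 535 - 416 = 119$)
$K \left(1474 + \left(303 - 479\right)\right) = 119 \left(1474 + \left(303 - 479\right)\right) = 119 \left(1474 - 176\right) = 119 \cdot 1298 = 154462$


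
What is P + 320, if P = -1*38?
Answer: 282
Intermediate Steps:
P = -38
P + 320 = -38 + 320 = 282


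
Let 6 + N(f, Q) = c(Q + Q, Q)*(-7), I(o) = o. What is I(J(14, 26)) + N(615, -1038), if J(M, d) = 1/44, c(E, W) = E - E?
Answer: -263/44 ≈ -5.9773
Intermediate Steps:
c(E, W) = 0
J(M, d) = 1/44
N(f, Q) = -6 (N(f, Q) = -6 + 0*(-7) = -6 + 0 = -6)
I(J(14, 26)) + N(615, -1038) = 1/44 - 6 = -263/44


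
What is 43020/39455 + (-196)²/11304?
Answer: 50050034/11149983 ≈ 4.4888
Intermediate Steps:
43020/39455 + (-196)²/11304 = 43020*(1/39455) + 38416*(1/11304) = 8604/7891 + 4802/1413 = 50050034/11149983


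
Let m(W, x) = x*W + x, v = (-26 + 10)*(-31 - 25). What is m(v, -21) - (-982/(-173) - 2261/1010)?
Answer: -3291989677/174730 ≈ -18840.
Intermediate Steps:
v = 896 (v = -16*(-56) = 896)
m(W, x) = x + W*x (m(W, x) = W*x + x = x + W*x)
m(v, -21) - (-982/(-173) - 2261/1010) = -21*(1 + 896) - (-982/(-173) - 2261/1010) = -21*897 - (-982*(-1/173) - 2261*1/1010) = -18837 - (982/173 - 2261/1010) = -18837 - 1*600667/174730 = -18837 - 600667/174730 = -3291989677/174730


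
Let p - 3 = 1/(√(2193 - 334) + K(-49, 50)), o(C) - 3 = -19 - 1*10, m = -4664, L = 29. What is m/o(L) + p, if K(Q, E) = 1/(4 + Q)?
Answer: 8925568439/48938162 + 26325*√11/3764474 ≈ 182.41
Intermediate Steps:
o(C) = -26 (o(C) = 3 + (-19 - 1*10) = 3 + (-19 - 10) = 3 - 29 = -26)
p = 3 + 1/(-1/45 + 13*√11) (p = 3 + 1/(√(2193 - 334) + 1/(4 - 49)) = 3 + 1/(√1859 + 1/(-45)) = 3 + 1/(13*√11 - 1/45) = 3 + 1/(-1/45 + 13*√11) ≈ 3.0232)
m/o(L) + p = -4664/(-26) + (11293467/3764474 + 26325*√11/3764474) = -4664*(-1/26) + (11293467/3764474 + 26325*√11/3764474) = 2332/13 + (11293467/3764474 + 26325*√11/3764474) = 8925568439/48938162 + 26325*√11/3764474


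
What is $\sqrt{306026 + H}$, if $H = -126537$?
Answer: $\sqrt{179489} \approx 423.66$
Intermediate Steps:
$\sqrt{306026 + H} = \sqrt{306026 - 126537} = \sqrt{179489}$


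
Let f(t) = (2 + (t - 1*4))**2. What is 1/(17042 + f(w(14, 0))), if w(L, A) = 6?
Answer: 1/17058 ≈ 5.8623e-5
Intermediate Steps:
f(t) = (-2 + t)**2 (f(t) = (2 + (t - 4))**2 = (2 + (-4 + t))**2 = (-2 + t)**2)
1/(17042 + f(w(14, 0))) = 1/(17042 + (-2 + 6)**2) = 1/(17042 + 4**2) = 1/(17042 + 16) = 1/17058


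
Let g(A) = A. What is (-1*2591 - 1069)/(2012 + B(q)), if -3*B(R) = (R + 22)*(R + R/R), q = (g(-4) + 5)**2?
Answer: -1098/599 ≈ -1.8331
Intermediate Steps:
q = 1 (q = (-4 + 5)**2 = 1**2 = 1)
B(R) = -(1 + R)*(22 + R)/3 (B(R) = -(R + 22)*(R + R/R)/3 = -(22 + R)*(R + 1)/3 = -(22 + R)*(1 + R)/3 = -(1 + R)*(22 + R)/3)
(-1*2591 - 1069)/(2012 + B(q)) = (-1*2591 - 1069)/(2012 + (-22/3 - 23/3*1 - 1/3*1**2)) = (-2591 - 1069)/(2012 + (-22/3 - 23/3 - 1/3*1)) = -3660/(2012 + (-22/3 - 23/3 - 1/3)) = -3660/(2012 - 46/3) = -3660/5990/3 = -3660*3/5990 = -1098/599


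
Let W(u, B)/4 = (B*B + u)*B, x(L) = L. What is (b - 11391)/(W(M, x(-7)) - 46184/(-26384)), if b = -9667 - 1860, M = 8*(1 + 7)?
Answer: 75583564/10429099 ≈ 7.2474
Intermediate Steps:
M = 64 (M = 8*8 = 64)
W(u, B) = 4*B*(u + B²) (W(u, B) = 4*((B*B + u)*B) = 4*((B² + u)*B) = 4*((u + B²)*B) = 4*(B*(u + B²)) = 4*B*(u + B²))
b = -11527
(b - 11391)/(W(M, x(-7)) - 46184/(-26384)) = (-11527 - 11391)/(4*(-7)*(64 + (-7)²) - 46184/(-26384)) = -22918/(4*(-7)*(64 + 49) - 46184*(-1/26384)) = -22918/(4*(-7)*113 + 5773/3298) = -22918/(-3164 + 5773/3298) = -22918/(-10429099/3298) = -22918*(-3298/10429099) = 75583564/10429099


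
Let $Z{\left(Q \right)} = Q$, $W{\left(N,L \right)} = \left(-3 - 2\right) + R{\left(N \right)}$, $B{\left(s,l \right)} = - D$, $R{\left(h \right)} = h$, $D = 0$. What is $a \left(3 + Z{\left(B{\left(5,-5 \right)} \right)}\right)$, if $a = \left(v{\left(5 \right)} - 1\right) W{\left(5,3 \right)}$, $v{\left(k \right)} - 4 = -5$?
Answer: $0$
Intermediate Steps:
$B{\left(s,l \right)} = 0$ ($B{\left(s,l \right)} = \left(-1\right) 0 = 0$)
$W{\left(N,L \right)} = -5 + N$ ($W{\left(N,L \right)} = \left(-3 - 2\right) + N = -5 + N$)
$v{\left(k \right)} = -1$ ($v{\left(k \right)} = 4 - 5 = -1$)
$a = 0$ ($a = \left(-1 - 1\right) \left(-5 + 5\right) = \left(-2\right) 0 = 0$)
$a \left(3 + Z{\left(B{\left(5,-5 \right)} \right)}\right) = 0 \left(3 + 0\right) = 0 \cdot 3 = 0$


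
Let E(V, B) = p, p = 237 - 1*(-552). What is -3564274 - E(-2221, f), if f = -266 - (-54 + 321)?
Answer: -3565063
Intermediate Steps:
f = -533 (f = -266 - 1*267 = -266 - 267 = -533)
p = 789 (p = 237 + 552 = 789)
E(V, B) = 789
-3564274 - E(-2221, f) = -3564274 - 1*789 = -3564274 - 789 = -3565063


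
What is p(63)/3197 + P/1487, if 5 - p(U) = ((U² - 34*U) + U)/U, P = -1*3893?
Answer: -12483096/4753939 ≈ -2.6258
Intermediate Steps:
P = -3893
p(U) = 5 - (U² - 33*U)/U (p(U) = 5 - ((U² - 34*U) + U)/U = 5 - (U² - 33*U)/U)
p(63)/3197 + P/1487 = (38 - 1*63)/3197 - 3893/1487 = (38 - 63)*(1/3197) - 3893*1/1487 = -25*1/3197 - 3893/1487 = -25/3197 - 3893/1487 = -12483096/4753939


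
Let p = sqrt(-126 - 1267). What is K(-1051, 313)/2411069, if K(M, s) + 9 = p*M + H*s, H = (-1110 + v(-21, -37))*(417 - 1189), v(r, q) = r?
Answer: 273290307/2411069 - 1051*I*sqrt(1393)/2411069 ≈ 113.35 - 0.016269*I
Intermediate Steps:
p = I*sqrt(1393) (p = sqrt(-1393) = I*sqrt(1393) ≈ 37.323*I)
H = 873132 (H = (-1110 - 21)*(417 - 1189) = -1131*(-772) = 873132)
K(M, s) = -9 + 873132*s + I*M*sqrt(1393) (K(M, s) = -9 + ((I*sqrt(1393))*M + 873132*s) = -9 + (I*M*sqrt(1393) + 873132*s) = -9 + (873132*s + I*M*sqrt(1393)) = -9 + 873132*s + I*M*sqrt(1393))
K(-1051, 313)/2411069 = (-9 + 873132*313 + I*(-1051)*sqrt(1393))/2411069 = (-9 + 273290316 - 1051*I*sqrt(1393))*(1/2411069) = (273290307 - 1051*I*sqrt(1393))*(1/2411069) = 273290307/2411069 - 1051*I*sqrt(1393)/2411069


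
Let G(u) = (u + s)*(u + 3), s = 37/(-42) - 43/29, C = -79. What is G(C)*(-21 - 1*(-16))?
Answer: -18829190/609 ≈ -30918.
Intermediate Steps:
s = -2879/1218 (s = 37*(-1/42) - 43*1/29 = -37/42 - 43/29 = -2879/1218 ≈ -2.3637)
G(u) = (3 + u)*(-2879/1218 + u) (G(u) = (u - 2879/1218)*(u + 3) = (-2879/1218 + u)*(3 + u) = (3 + u)*(-2879/1218 + u))
G(C)*(-21 - 1*(-16)) = (-2879/406 + (-79)² + (775/1218)*(-79))*(-21 - 1*(-16)) = (-2879/406 + 6241 - 61225/1218)*(-21 + 16) = (3765838/609)*(-5) = -18829190/609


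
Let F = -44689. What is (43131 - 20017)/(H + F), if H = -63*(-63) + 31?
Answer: -23114/40689 ≈ -0.56806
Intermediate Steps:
H = 4000 (H = 3969 + 31 = 4000)
(43131 - 20017)/(H + F) = (43131 - 20017)/(4000 - 44689) = 23114/(-40689) = 23114*(-1/40689) = -23114/40689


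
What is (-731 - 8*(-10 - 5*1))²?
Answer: 373321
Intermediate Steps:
(-731 - 8*(-10 - 5*1))² = (-731 - 8*(-10 - 5))² = (-731 - 8*(-15))² = (-731 + 120)² = (-611)² = 373321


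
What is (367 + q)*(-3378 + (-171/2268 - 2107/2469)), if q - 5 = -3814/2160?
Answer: -280207511081989/223987680 ≈ -1.2510e+6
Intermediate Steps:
q = 3493/1080 (q = 5 - 3814/2160 = 5 - 3814*1/2160 = 5 - 1907/1080 = 3493/1080 ≈ 3.2343)
(367 + q)*(-3378 + (-171/2268 - 2107/2469)) = (367 + 3493/1080)*(-3378 + (-171/2268 - 2107/2469)) = 399853*(-3378 + (-171*1/2268 - 2107*1/2469))/1080 = 399853*(-3378 + (-19/252 - 2107/2469))/1080 = 399853*(-3378 - 192625/207396)/1080 = (399853/1080)*(-700776313/207396) = -280207511081989/223987680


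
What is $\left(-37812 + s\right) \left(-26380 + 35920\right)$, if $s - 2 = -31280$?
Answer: $-659118600$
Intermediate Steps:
$s = -31278$ ($s = 2 - 31280 = -31278$)
$\left(-37812 + s\right) \left(-26380 + 35920\right) = \left(-37812 - 31278\right) \left(-26380 + 35920\right) = \left(-69090\right) 9540 = -659118600$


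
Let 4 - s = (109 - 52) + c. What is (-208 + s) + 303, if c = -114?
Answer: 156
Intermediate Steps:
s = 61 (s = 4 - ((109 - 52) - 114) = 4 - (57 - 114) = 4 - 1*(-57) = 4 + 57 = 61)
(-208 + s) + 303 = (-208 + 61) + 303 = -147 + 303 = 156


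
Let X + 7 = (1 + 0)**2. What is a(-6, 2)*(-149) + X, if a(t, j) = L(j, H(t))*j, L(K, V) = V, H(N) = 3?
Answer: -900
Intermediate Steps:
a(t, j) = 3*j
X = -6 (X = -7 + (1 + 0)**2 = -7 + 1**2 = -7 + 1 = -6)
a(-6, 2)*(-149) + X = (3*2)*(-149) - 6 = 6*(-149) - 6 = -894 - 6 = -900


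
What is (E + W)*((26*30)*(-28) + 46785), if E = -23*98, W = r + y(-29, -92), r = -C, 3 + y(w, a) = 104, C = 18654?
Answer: -519030615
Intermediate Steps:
y(w, a) = 101 (y(w, a) = -3 + 104 = 101)
r = -18654 (r = -1*18654 = -18654)
W = -18553 (W = -18654 + 101 = -18553)
E = -2254
(E + W)*((26*30)*(-28) + 46785) = (-2254 - 18553)*((26*30)*(-28) + 46785) = -20807*(780*(-28) + 46785) = -20807*(-21840 + 46785) = -20807*24945 = -519030615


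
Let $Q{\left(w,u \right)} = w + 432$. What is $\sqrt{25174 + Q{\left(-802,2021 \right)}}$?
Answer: $6 \sqrt{689} \approx 157.49$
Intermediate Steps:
$Q{\left(w,u \right)} = 432 + w$
$\sqrt{25174 + Q{\left(-802,2021 \right)}} = \sqrt{25174 + \left(432 - 802\right)} = \sqrt{25174 - 370} = \sqrt{24804} = 6 \sqrt{689}$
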